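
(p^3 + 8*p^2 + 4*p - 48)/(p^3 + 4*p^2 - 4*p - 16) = (p + 6)/(p + 2)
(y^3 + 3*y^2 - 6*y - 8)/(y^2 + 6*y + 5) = (y^2 + 2*y - 8)/(y + 5)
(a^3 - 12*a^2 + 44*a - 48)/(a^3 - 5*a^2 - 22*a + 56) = (a^2 - 10*a + 24)/(a^2 - 3*a - 28)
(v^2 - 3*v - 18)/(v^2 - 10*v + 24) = (v + 3)/(v - 4)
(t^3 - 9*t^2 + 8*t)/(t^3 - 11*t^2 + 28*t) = (t^2 - 9*t + 8)/(t^2 - 11*t + 28)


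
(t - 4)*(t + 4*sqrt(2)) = t^2 - 4*t + 4*sqrt(2)*t - 16*sqrt(2)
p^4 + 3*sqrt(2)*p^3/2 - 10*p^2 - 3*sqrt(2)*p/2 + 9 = (p - 1)*(p + 1)*(p - 3*sqrt(2)/2)*(p + 3*sqrt(2))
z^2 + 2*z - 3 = (z - 1)*(z + 3)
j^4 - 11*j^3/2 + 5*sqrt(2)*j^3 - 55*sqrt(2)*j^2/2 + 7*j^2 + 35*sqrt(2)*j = j*(j - 7/2)*(j - 2)*(j + 5*sqrt(2))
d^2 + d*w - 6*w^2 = (d - 2*w)*(d + 3*w)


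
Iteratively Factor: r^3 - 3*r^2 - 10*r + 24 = (r - 4)*(r^2 + r - 6) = (r - 4)*(r + 3)*(r - 2)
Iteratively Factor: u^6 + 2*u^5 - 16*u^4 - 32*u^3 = (u)*(u^5 + 2*u^4 - 16*u^3 - 32*u^2) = u^2*(u^4 + 2*u^3 - 16*u^2 - 32*u) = u^2*(u + 4)*(u^3 - 2*u^2 - 8*u) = u^2*(u - 4)*(u + 4)*(u^2 + 2*u) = u^2*(u - 4)*(u + 2)*(u + 4)*(u)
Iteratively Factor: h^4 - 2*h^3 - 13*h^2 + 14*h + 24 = (h + 1)*(h^3 - 3*h^2 - 10*h + 24) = (h - 2)*(h + 1)*(h^2 - h - 12) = (h - 2)*(h + 1)*(h + 3)*(h - 4)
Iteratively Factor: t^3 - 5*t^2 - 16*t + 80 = (t - 4)*(t^2 - t - 20) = (t - 4)*(t + 4)*(t - 5)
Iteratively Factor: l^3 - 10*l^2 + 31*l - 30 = (l - 2)*(l^2 - 8*l + 15) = (l - 5)*(l - 2)*(l - 3)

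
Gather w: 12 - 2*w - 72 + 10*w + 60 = 8*w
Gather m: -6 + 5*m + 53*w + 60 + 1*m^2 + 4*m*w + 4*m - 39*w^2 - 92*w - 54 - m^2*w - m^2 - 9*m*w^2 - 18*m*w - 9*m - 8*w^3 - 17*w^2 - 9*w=-m^2*w + m*(-9*w^2 - 14*w) - 8*w^3 - 56*w^2 - 48*w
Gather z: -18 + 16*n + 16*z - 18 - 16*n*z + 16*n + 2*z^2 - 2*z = 32*n + 2*z^2 + z*(14 - 16*n) - 36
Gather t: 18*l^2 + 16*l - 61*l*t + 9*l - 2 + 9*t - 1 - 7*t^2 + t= 18*l^2 + 25*l - 7*t^2 + t*(10 - 61*l) - 3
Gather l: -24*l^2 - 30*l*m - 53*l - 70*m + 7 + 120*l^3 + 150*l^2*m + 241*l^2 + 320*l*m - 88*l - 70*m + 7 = 120*l^3 + l^2*(150*m + 217) + l*(290*m - 141) - 140*m + 14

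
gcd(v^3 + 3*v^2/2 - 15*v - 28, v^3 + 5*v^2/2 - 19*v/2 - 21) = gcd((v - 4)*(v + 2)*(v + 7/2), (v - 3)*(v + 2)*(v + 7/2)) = v^2 + 11*v/2 + 7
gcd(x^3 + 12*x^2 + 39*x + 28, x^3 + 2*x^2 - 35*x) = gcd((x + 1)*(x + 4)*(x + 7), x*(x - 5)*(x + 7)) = x + 7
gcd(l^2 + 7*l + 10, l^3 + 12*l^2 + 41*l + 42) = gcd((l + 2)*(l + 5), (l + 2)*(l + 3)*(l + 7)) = l + 2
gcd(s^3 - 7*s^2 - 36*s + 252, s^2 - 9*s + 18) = s - 6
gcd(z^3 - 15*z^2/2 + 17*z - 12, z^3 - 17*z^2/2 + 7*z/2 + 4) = 1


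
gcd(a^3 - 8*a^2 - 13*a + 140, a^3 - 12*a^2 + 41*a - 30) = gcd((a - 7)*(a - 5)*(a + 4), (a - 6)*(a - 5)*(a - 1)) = a - 5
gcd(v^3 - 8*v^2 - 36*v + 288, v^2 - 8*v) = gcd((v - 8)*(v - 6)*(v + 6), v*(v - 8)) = v - 8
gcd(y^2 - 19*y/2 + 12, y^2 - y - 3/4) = y - 3/2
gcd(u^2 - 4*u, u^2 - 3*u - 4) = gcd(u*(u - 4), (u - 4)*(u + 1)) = u - 4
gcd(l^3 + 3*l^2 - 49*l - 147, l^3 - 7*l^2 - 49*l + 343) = l^2 - 49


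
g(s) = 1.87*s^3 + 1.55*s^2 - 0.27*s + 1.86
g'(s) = 5.61*s^2 + 3.1*s - 0.27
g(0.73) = 3.22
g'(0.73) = 4.98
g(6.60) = 605.21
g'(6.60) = 264.56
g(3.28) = 83.64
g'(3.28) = 70.25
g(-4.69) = -155.69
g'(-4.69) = 108.59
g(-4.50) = -135.94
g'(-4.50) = 99.38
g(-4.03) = -94.27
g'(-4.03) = 78.35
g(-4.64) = -150.32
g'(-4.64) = 106.13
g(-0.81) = 2.10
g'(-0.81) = 0.90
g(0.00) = 1.86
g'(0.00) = -0.27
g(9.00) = 1488.21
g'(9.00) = 482.04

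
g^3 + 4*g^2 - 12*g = g*(g - 2)*(g + 6)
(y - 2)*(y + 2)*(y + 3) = y^3 + 3*y^2 - 4*y - 12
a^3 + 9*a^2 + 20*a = a*(a + 4)*(a + 5)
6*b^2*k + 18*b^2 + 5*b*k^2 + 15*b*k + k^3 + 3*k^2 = (2*b + k)*(3*b + k)*(k + 3)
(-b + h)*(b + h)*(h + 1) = -b^2*h - b^2 + h^3 + h^2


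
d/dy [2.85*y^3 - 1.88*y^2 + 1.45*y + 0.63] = 8.55*y^2 - 3.76*y + 1.45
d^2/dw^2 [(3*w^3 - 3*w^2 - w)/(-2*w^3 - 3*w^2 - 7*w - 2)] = 2*(30*w^6 + 138*w^5 - 36*w^4 - 281*w^3 - 204*w^2 - 54*w - 2)/(8*w^9 + 36*w^8 + 138*w^7 + 303*w^6 + 555*w^5 + 663*w^4 + 619*w^3 + 330*w^2 + 84*w + 8)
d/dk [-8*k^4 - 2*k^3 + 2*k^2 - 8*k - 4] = -32*k^3 - 6*k^2 + 4*k - 8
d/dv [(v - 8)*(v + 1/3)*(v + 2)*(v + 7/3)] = 4*v^3 - 10*v^2 - 562*v/9 - 142/3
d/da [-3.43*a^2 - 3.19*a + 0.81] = -6.86*a - 3.19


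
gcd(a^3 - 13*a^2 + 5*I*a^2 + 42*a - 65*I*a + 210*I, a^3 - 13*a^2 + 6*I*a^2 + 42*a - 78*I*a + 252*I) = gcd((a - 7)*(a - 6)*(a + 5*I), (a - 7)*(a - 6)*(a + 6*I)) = a^2 - 13*a + 42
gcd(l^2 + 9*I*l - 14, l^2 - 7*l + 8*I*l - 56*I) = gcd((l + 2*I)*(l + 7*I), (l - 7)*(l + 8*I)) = 1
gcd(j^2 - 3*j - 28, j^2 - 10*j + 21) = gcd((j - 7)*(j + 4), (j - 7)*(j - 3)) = j - 7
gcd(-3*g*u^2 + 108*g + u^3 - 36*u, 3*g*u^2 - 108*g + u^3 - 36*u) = u^2 - 36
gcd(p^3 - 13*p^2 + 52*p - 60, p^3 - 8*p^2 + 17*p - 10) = p^2 - 7*p + 10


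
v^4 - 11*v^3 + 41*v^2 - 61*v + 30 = (v - 5)*(v - 3)*(v - 2)*(v - 1)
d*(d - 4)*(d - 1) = d^3 - 5*d^2 + 4*d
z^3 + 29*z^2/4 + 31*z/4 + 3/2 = (z + 1/4)*(z + 1)*(z + 6)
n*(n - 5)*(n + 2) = n^3 - 3*n^2 - 10*n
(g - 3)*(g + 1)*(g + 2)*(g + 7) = g^4 + 7*g^3 - 7*g^2 - 55*g - 42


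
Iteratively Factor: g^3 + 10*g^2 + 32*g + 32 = (g + 4)*(g^2 + 6*g + 8) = (g + 4)^2*(g + 2)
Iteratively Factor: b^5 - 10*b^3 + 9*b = (b + 3)*(b^4 - 3*b^3 - b^2 + 3*b) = (b - 3)*(b + 3)*(b^3 - b) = (b - 3)*(b - 1)*(b + 3)*(b^2 + b) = b*(b - 3)*(b - 1)*(b + 3)*(b + 1)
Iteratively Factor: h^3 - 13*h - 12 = (h + 1)*(h^2 - h - 12) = (h - 4)*(h + 1)*(h + 3)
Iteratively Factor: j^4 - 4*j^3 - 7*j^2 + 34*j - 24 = (j - 1)*(j^3 - 3*j^2 - 10*j + 24) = (j - 1)*(j + 3)*(j^2 - 6*j + 8) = (j - 2)*(j - 1)*(j + 3)*(j - 4)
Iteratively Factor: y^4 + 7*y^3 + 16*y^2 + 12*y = (y + 2)*(y^3 + 5*y^2 + 6*y) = (y + 2)*(y + 3)*(y^2 + 2*y) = y*(y + 2)*(y + 3)*(y + 2)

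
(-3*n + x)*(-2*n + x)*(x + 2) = 6*n^2*x + 12*n^2 - 5*n*x^2 - 10*n*x + x^3 + 2*x^2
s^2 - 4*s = s*(s - 4)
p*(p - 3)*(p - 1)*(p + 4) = p^4 - 13*p^2 + 12*p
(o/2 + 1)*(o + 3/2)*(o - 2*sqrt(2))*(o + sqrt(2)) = o^4/2 - sqrt(2)*o^3/2 + 7*o^3/4 - 7*sqrt(2)*o^2/4 - o^2/2 - 7*o - 3*sqrt(2)*o/2 - 6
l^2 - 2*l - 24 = (l - 6)*(l + 4)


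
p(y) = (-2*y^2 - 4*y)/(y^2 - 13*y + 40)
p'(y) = (13 - 2*y)*(-2*y^2 - 4*y)/(y^2 - 13*y + 40)^2 + (-4*y - 4)/(y^2 - 13*y + 40) = 10*(3*y^2 - 16*y - 16)/(y^4 - 26*y^3 + 249*y^2 - 1040*y + 1600)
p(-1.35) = 0.03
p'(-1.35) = 0.03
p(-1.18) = 0.03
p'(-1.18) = 0.02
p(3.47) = -5.48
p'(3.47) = -7.37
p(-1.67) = 0.02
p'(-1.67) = 0.05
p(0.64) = -0.11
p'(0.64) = -0.24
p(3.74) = -8.00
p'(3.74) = -11.76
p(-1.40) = 0.03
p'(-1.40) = 0.03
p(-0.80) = 0.04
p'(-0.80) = -0.00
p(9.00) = -49.50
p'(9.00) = 51.88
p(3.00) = -3.00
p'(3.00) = -3.70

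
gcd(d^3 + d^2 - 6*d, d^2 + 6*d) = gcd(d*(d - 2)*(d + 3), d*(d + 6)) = d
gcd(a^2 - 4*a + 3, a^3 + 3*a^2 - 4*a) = a - 1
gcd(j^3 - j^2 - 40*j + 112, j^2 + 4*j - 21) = j + 7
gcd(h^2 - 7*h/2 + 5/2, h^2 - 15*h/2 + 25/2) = h - 5/2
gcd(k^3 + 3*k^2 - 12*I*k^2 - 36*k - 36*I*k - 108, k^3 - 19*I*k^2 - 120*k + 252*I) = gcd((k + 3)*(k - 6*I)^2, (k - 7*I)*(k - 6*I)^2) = k^2 - 12*I*k - 36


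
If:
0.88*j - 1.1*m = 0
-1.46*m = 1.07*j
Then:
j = 0.00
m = 0.00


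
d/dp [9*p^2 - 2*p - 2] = 18*p - 2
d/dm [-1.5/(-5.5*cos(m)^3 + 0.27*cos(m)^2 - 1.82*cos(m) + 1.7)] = (24.75*cos(m)^2 - 0.81*cos(m) + 2.73)*sin(m)/(5.5*cos(m)^3 - 0.27*cos(m)^2 + 1.82*cos(m) - 1.7)^2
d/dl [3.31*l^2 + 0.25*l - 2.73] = 6.62*l + 0.25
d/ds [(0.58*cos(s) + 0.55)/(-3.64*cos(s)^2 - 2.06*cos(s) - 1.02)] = (2.1112*sin(s)^2 - 4.004*cos(s) - 2.6526)*sin(s)/(3.64*cos(s)^2 + 2.06*cos(s) + 1.02)^2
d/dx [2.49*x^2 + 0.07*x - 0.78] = 4.98*x + 0.07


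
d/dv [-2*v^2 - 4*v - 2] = -4*v - 4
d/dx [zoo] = 0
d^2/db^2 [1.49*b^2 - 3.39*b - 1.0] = 2.98000000000000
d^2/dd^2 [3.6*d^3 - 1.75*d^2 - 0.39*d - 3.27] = 21.6*d - 3.5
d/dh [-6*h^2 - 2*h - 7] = -12*h - 2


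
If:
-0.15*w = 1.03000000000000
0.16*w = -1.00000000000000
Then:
No Solution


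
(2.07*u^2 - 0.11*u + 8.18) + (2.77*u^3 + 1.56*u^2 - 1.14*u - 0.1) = 2.77*u^3 + 3.63*u^2 - 1.25*u + 8.08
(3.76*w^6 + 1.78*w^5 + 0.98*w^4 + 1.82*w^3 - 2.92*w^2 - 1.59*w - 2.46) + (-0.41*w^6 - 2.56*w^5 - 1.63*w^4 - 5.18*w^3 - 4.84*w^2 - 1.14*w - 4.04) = 3.35*w^6 - 0.78*w^5 - 0.65*w^4 - 3.36*w^3 - 7.76*w^2 - 2.73*w - 6.5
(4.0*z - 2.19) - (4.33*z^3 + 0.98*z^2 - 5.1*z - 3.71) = -4.33*z^3 - 0.98*z^2 + 9.1*z + 1.52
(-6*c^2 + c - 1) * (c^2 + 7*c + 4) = -6*c^4 - 41*c^3 - 18*c^2 - 3*c - 4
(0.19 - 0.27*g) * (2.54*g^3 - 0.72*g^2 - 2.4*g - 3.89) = -0.6858*g^4 + 0.677*g^3 + 0.5112*g^2 + 0.5943*g - 0.7391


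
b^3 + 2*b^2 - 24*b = b*(b - 4)*(b + 6)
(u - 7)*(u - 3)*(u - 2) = u^3 - 12*u^2 + 41*u - 42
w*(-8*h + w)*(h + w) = -8*h^2*w - 7*h*w^2 + w^3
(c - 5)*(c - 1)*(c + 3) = c^3 - 3*c^2 - 13*c + 15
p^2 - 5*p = p*(p - 5)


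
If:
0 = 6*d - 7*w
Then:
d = 7*w/6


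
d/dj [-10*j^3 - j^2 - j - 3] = -30*j^2 - 2*j - 1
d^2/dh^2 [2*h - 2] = 0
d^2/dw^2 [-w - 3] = 0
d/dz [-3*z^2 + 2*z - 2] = 2 - 6*z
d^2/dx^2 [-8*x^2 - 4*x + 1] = -16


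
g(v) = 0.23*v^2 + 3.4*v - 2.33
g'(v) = 0.46*v + 3.4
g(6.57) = 29.94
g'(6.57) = 6.42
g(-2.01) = -8.23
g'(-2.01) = 2.48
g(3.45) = 12.14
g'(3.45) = 4.99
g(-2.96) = -10.38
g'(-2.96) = 2.04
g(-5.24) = -13.83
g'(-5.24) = 0.99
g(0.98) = 1.22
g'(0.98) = 3.85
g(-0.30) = -3.33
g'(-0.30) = 3.26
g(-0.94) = -5.32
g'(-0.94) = 2.97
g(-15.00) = -1.58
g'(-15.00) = -3.50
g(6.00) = 26.35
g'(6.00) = 6.16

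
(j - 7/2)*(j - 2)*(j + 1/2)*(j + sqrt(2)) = j^4 - 5*j^3 + sqrt(2)*j^3 - 5*sqrt(2)*j^2 + 17*j^2/4 + 7*j/2 + 17*sqrt(2)*j/4 + 7*sqrt(2)/2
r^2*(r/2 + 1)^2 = r^4/4 + r^3 + r^2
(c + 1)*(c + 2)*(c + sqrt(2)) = c^3 + sqrt(2)*c^2 + 3*c^2 + 2*c + 3*sqrt(2)*c + 2*sqrt(2)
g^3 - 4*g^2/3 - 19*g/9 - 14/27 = (g - 7/3)*(g + 1/3)*(g + 2/3)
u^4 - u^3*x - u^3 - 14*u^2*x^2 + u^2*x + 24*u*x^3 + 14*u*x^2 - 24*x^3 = (u - 1)*(u - 3*x)*(u - 2*x)*(u + 4*x)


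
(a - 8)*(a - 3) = a^2 - 11*a + 24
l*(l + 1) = l^2 + l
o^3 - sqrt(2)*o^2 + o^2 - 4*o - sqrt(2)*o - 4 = (o + 1)*(o - 2*sqrt(2))*(o + sqrt(2))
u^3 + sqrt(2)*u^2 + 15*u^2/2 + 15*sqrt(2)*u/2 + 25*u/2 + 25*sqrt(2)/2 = (u + 5/2)*(u + 5)*(u + sqrt(2))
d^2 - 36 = (d - 6)*(d + 6)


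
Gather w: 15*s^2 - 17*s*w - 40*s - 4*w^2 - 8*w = 15*s^2 - 40*s - 4*w^2 + w*(-17*s - 8)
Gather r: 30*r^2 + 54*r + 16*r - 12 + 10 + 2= 30*r^2 + 70*r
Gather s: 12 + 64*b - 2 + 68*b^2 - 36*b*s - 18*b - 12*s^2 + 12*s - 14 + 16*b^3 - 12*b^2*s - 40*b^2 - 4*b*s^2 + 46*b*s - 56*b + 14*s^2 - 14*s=16*b^3 + 28*b^2 - 10*b + s^2*(2 - 4*b) + s*(-12*b^2 + 10*b - 2) - 4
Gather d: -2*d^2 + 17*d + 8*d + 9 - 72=-2*d^2 + 25*d - 63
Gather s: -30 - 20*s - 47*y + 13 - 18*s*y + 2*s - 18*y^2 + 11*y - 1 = s*(-18*y - 18) - 18*y^2 - 36*y - 18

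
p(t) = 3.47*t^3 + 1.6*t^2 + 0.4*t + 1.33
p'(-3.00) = 84.49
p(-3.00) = -79.16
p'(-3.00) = 84.49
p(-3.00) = -79.16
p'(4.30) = 206.64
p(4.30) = 308.52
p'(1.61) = 32.54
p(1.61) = 20.60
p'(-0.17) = 0.16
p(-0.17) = 1.29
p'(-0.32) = 0.44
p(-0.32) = 1.25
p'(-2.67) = 66.07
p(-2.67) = -54.38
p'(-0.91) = 6.11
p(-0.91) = -0.32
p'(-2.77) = 71.41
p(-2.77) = -61.25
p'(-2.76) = 70.87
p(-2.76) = -60.54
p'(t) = 10.41*t^2 + 3.2*t + 0.4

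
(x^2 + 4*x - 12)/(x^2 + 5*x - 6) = (x - 2)/(x - 1)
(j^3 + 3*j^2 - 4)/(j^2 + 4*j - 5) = (j^2 + 4*j + 4)/(j + 5)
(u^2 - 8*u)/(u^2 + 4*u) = (u - 8)/(u + 4)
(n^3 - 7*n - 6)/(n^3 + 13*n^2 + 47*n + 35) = (n^2 - n - 6)/(n^2 + 12*n + 35)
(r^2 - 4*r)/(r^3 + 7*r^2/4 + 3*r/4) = 4*(r - 4)/(4*r^2 + 7*r + 3)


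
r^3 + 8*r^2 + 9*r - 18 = (r - 1)*(r + 3)*(r + 6)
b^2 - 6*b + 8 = (b - 4)*(b - 2)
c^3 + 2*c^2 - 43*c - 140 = (c - 7)*(c + 4)*(c + 5)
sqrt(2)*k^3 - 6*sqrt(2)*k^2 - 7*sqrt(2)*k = k*(k - 7)*(sqrt(2)*k + sqrt(2))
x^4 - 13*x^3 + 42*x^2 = x^2*(x - 7)*(x - 6)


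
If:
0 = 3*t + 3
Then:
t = -1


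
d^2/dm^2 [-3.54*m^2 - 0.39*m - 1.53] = -7.08000000000000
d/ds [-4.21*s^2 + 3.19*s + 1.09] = 3.19 - 8.42*s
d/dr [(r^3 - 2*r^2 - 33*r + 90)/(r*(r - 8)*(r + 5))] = (-r^4 - 14*r^3 - 289*r^2 + 540*r + 3600)/(r^2*(r^4 - 6*r^3 - 71*r^2 + 240*r + 1600))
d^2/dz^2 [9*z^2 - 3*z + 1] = 18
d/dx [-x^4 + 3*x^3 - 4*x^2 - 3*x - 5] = -4*x^3 + 9*x^2 - 8*x - 3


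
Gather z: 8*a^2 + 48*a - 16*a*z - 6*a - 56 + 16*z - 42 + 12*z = 8*a^2 + 42*a + z*(28 - 16*a) - 98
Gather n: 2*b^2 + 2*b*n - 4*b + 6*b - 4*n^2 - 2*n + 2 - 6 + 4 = 2*b^2 + 2*b - 4*n^2 + n*(2*b - 2)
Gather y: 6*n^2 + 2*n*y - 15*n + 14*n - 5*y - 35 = 6*n^2 - n + y*(2*n - 5) - 35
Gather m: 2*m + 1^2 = 2*m + 1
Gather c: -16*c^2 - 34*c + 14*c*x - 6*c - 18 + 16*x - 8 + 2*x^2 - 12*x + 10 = -16*c^2 + c*(14*x - 40) + 2*x^2 + 4*x - 16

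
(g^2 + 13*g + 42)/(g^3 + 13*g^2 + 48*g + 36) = (g + 7)/(g^2 + 7*g + 6)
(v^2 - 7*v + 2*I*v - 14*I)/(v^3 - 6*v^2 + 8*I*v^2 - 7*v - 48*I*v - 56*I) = (v + 2*I)/(v^2 + v*(1 + 8*I) + 8*I)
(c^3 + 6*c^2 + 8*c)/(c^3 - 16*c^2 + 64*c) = (c^2 + 6*c + 8)/(c^2 - 16*c + 64)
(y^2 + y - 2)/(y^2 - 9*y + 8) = (y + 2)/(y - 8)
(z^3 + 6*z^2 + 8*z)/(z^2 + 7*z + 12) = z*(z + 2)/(z + 3)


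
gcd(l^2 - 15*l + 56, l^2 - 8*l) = l - 8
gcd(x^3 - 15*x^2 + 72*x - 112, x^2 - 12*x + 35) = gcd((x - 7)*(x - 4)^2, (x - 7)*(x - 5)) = x - 7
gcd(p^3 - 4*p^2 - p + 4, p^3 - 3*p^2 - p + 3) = p^2 - 1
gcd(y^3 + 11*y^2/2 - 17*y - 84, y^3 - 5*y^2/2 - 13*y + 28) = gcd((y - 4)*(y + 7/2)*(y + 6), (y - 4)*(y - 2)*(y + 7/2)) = y^2 - y/2 - 14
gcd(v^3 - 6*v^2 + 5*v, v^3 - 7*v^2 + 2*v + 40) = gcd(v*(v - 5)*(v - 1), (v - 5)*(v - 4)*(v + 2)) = v - 5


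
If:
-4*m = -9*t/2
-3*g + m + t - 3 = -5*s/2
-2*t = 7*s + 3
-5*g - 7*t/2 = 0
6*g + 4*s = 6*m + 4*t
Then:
No Solution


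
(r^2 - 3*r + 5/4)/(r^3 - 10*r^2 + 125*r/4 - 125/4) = (2*r - 1)/(2*r^2 - 15*r + 25)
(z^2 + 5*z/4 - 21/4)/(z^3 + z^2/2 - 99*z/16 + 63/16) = 4/(4*z - 3)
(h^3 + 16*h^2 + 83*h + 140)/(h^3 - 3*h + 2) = (h^3 + 16*h^2 + 83*h + 140)/(h^3 - 3*h + 2)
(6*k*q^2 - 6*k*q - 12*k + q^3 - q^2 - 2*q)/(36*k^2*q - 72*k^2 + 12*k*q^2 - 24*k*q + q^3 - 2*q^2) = (q + 1)/(6*k + q)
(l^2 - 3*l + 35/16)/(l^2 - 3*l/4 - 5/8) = (4*l - 7)/(2*(2*l + 1))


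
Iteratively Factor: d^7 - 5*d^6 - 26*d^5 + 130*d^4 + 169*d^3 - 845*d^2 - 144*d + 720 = (d - 3)*(d^6 - 2*d^5 - 32*d^4 + 34*d^3 + 271*d^2 - 32*d - 240) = (d - 3)*(d - 1)*(d^5 - d^4 - 33*d^3 + d^2 + 272*d + 240) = (d - 4)*(d - 3)*(d - 1)*(d^4 + 3*d^3 - 21*d^2 - 83*d - 60) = (d - 5)*(d - 4)*(d - 3)*(d - 1)*(d^3 + 8*d^2 + 19*d + 12) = (d - 5)*(d - 4)*(d - 3)*(d - 1)*(d + 1)*(d^2 + 7*d + 12) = (d - 5)*(d - 4)*(d - 3)*(d - 1)*(d + 1)*(d + 4)*(d + 3)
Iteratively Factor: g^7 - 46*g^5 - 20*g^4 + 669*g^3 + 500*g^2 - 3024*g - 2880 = (g + 4)*(g^6 - 4*g^5 - 30*g^4 + 100*g^3 + 269*g^2 - 576*g - 720) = (g - 5)*(g + 4)*(g^5 + g^4 - 25*g^3 - 25*g^2 + 144*g + 144) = (g - 5)*(g + 1)*(g + 4)*(g^4 - 25*g^2 + 144) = (g - 5)*(g - 4)*(g + 1)*(g + 4)*(g^3 + 4*g^2 - 9*g - 36) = (g - 5)*(g - 4)*(g + 1)*(g + 4)^2*(g^2 - 9) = (g - 5)*(g - 4)*(g - 3)*(g + 1)*(g + 4)^2*(g + 3)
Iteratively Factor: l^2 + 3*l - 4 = (l + 4)*(l - 1)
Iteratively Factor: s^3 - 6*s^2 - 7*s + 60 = (s - 5)*(s^2 - s - 12) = (s - 5)*(s - 4)*(s + 3)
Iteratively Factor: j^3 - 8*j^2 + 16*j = (j - 4)*(j^2 - 4*j) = (j - 4)^2*(j)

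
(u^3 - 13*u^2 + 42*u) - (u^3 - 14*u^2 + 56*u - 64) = u^2 - 14*u + 64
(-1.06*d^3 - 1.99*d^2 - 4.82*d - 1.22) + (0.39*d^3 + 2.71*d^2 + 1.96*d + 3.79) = -0.67*d^3 + 0.72*d^2 - 2.86*d + 2.57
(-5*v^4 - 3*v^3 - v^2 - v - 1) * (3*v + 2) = -15*v^5 - 19*v^4 - 9*v^3 - 5*v^2 - 5*v - 2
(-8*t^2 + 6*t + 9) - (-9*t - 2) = -8*t^2 + 15*t + 11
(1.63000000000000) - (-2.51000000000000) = 4.14000000000000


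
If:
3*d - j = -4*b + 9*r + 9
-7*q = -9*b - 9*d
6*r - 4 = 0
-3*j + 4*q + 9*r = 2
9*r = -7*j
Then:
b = 755/42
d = -1213/63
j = -6/7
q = -23/14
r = 2/3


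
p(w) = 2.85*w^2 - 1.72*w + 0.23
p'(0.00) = -1.72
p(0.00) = 0.23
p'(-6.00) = -35.92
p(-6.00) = 113.15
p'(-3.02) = -18.93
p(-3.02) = 31.42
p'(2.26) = 11.16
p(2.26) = 10.90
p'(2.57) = 12.93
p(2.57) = 14.63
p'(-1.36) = -9.47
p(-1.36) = 7.84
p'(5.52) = 29.74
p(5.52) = 77.58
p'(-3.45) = -21.38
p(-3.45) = 40.09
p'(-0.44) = -4.23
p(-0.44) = 1.54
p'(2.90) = 14.81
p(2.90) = 19.21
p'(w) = 5.7*w - 1.72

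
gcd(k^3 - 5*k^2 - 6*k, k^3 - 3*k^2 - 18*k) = k^2 - 6*k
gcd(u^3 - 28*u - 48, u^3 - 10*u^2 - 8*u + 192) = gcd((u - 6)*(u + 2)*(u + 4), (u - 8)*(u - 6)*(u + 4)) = u^2 - 2*u - 24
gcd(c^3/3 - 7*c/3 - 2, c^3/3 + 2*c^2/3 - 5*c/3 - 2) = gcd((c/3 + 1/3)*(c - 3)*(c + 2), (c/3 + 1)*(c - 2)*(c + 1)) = c + 1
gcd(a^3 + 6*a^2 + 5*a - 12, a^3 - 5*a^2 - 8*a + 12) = a - 1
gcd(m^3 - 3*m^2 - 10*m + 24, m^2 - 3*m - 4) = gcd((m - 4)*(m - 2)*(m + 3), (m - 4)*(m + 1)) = m - 4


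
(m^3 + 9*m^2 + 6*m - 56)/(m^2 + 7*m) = m + 2 - 8/m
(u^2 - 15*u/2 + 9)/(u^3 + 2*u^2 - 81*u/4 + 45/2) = 2*(u - 6)/(2*u^2 + 7*u - 30)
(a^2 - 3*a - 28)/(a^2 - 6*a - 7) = (a + 4)/(a + 1)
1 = 1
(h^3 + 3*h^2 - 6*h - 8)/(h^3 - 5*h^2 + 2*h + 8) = (h + 4)/(h - 4)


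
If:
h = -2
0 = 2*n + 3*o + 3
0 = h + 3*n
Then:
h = -2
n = 2/3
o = -13/9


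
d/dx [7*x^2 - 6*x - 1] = 14*x - 6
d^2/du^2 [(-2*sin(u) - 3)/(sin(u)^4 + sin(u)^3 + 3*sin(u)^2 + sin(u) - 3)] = (18*sin(u)^9 + 70*sin(u)^8 + 65*sin(u)^7 + 43*sin(u)^6 + 100*sin(u)^5 + 108*sin(u)^4 - 92*sin(u)^3 - 243*sin(u)^2 - 189*sin(u) - 72)/(sin(u)^4 + sin(u)^3 + 3*sin(u)^2 + sin(u) - 3)^3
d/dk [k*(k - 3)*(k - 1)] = 3*k^2 - 8*k + 3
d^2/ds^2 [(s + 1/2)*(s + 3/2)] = 2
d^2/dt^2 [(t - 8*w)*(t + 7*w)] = 2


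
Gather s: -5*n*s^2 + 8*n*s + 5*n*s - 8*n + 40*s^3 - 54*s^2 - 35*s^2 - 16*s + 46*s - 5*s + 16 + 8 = -8*n + 40*s^3 + s^2*(-5*n - 89) + s*(13*n + 25) + 24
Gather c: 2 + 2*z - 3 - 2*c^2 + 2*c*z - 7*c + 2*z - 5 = -2*c^2 + c*(2*z - 7) + 4*z - 6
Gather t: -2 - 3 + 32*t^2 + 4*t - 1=32*t^2 + 4*t - 6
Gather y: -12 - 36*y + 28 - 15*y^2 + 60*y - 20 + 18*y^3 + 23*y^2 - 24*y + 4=18*y^3 + 8*y^2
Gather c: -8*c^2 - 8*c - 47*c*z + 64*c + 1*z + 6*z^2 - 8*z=-8*c^2 + c*(56 - 47*z) + 6*z^2 - 7*z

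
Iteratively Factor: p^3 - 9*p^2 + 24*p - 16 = (p - 4)*(p^2 - 5*p + 4) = (p - 4)^2*(p - 1)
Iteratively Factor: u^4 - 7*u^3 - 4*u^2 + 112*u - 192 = (u - 4)*(u^3 - 3*u^2 - 16*u + 48) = (u - 4)^2*(u^2 + u - 12) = (u - 4)^2*(u - 3)*(u + 4)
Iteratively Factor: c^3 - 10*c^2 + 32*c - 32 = (c - 2)*(c^2 - 8*c + 16) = (c - 4)*(c - 2)*(c - 4)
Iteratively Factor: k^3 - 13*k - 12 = (k - 4)*(k^2 + 4*k + 3) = (k - 4)*(k + 3)*(k + 1)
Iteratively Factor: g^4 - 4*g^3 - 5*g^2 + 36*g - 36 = (g - 3)*(g^3 - g^2 - 8*g + 12) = (g - 3)*(g + 3)*(g^2 - 4*g + 4) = (g - 3)*(g - 2)*(g + 3)*(g - 2)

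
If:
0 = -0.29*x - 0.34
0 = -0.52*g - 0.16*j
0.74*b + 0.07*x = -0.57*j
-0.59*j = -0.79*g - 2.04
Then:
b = -1.78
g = -0.75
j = 2.45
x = -1.17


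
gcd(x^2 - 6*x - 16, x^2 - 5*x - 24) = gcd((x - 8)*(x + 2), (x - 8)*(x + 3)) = x - 8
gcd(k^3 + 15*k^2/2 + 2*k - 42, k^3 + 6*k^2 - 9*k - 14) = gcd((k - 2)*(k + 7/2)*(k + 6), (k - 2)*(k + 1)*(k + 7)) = k - 2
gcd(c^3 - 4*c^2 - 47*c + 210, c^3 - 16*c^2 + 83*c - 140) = c - 5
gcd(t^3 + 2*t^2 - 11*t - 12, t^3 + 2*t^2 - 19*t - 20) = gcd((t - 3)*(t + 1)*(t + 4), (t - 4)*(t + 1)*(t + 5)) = t + 1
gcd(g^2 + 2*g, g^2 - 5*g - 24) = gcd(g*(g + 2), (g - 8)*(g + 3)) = 1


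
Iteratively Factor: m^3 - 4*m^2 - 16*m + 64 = (m + 4)*(m^2 - 8*m + 16) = (m - 4)*(m + 4)*(m - 4)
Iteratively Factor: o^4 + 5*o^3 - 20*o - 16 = (o + 4)*(o^3 + o^2 - 4*o - 4) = (o - 2)*(o + 4)*(o^2 + 3*o + 2) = (o - 2)*(o + 2)*(o + 4)*(o + 1)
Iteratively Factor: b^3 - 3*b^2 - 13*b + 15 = (b - 5)*(b^2 + 2*b - 3) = (b - 5)*(b + 3)*(b - 1)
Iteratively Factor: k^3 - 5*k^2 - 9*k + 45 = (k - 5)*(k^2 - 9) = (k - 5)*(k + 3)*(k - 3)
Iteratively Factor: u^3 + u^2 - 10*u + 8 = (u - 1)*(u^2 + 2*u - 8) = (u - 1)*(u + 4)*(u - 2)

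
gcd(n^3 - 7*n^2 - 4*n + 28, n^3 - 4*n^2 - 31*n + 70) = n^2 - 9*n + 14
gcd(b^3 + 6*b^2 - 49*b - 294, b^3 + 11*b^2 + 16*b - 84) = b^2 + 13*b + 42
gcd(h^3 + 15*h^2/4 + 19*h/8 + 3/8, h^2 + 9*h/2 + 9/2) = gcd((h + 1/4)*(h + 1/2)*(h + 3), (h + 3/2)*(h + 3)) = h + 3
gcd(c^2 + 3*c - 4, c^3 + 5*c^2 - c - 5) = c - 1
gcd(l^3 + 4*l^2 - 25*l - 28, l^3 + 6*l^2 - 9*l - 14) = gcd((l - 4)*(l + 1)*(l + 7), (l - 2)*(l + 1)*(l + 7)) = l^2 + 8*l + 7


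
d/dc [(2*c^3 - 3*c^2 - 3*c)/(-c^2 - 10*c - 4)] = (-2*c^4 - 40*c^3 + 3*c^2 + 24*c + 12)/(c^4 + 20*c^3 + 108*c^2 + 80*c + 16)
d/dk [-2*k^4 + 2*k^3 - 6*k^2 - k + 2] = -8*k^3 + 6*k^2 - 12*k - 1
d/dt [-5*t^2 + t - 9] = 1 - 10*t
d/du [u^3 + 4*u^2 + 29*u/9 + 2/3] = 3*u^2 + 8*u + 29/9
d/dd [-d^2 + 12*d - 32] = 12 - 2*d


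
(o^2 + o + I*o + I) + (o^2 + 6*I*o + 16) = 2*o^2 + o + 7*I*o + 16 + I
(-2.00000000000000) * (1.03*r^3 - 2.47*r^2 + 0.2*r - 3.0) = -2.06*r^3 + 4.94*r^2 - 0.4*r + 6.0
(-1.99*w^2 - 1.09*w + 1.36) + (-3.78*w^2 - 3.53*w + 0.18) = -5.77*w^2 - 4.62*w + 1.54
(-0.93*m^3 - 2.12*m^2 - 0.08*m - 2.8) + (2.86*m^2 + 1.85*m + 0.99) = -0.93*m^3 + 0.74*m^2 + 1.77*m - 1.81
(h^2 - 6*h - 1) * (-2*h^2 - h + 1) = -2*h^4 + 11*h^3 + 9*h^2 - 5*h - 1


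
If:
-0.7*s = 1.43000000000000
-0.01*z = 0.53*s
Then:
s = -2.04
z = 108.27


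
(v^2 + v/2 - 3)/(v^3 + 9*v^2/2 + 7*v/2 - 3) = (2*v - 3)/(2*v^2 + 5*v - 3)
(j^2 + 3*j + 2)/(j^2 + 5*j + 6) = (j + 1)/(j + 3)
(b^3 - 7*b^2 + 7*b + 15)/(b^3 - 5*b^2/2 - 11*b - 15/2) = 2*(b - 3)/(2*b + 3)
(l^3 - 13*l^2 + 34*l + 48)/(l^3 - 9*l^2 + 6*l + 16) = (l - 6)/(l - 2)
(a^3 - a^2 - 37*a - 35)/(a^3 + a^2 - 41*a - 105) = (a + 1)/(a + 3)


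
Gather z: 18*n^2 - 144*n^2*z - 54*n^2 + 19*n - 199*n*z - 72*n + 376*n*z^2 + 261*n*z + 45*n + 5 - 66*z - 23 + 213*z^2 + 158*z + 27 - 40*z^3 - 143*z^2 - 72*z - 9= -36*n^2 - 8*n - 40*z^3 + z^2*(376*n + 70) + z*(-144*n^2 + 62*n + 20)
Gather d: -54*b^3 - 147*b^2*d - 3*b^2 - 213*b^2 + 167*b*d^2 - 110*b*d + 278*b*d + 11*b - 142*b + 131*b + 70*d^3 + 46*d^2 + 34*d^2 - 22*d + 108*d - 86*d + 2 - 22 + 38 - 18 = -54*b^3 - 216*b^2 + 70*d^3 + d^2*(167*b + 80) + d*(-147*b^2 + 168*b)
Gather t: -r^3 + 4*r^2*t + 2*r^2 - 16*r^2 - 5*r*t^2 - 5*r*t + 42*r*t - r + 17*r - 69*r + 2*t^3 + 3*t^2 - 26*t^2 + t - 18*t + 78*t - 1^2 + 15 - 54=-r^3 - 14*r^2 - 53*r + 2*t^3 + t^2*(-5*r - 23) + t*(4*r^2 + 37*r + 61) - 40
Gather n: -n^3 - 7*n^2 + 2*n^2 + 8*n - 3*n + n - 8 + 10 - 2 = -n^3 - 5*n^2 + 6*n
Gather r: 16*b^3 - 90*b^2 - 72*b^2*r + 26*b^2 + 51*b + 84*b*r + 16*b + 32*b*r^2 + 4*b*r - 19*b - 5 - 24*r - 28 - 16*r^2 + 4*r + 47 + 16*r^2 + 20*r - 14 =16*b^3 - 64*b^2 + 32*b*r^2 + 48*b + r*(-72*b^2 + 88*b)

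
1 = 1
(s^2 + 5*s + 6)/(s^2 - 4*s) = (s^2 + 5*s + 6)/(s*(s - 4))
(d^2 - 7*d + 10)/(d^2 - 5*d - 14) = (-d^2 + 7*d - 10)/(-d^2 + 5*d + 14)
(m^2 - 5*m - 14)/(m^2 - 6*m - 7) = (m + 2)/(m + 1)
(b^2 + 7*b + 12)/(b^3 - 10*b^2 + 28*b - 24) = (b^2 + 7*b + 12)/(b^3 - 10*b^2 + 28*b - 24)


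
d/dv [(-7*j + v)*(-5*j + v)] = -12*j + 2*v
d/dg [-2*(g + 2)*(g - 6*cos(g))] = -2*g - 2*(g + 2)*(6*sin(g) + 1) + 12*cos(g)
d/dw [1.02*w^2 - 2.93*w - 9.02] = 2.04*w - 2.93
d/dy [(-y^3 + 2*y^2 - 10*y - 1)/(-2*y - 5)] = (4*y^3 + 11*y^2 - 20*y + 48)/(4*y^2 + 20*y + 25)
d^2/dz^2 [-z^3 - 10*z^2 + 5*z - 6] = -6*z - 20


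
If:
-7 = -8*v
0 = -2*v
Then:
No Solution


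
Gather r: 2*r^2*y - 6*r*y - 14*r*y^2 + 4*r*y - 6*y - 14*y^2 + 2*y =2*r^2*y + r*(-14*y^2 - 2*y) - 14*y^2 - 4*y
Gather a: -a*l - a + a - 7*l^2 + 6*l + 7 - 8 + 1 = -a*l - 7*l^2 + 6*l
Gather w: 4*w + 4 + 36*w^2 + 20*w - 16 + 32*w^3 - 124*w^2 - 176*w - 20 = 32*w^3 - 88*w^2 - 152*w - 32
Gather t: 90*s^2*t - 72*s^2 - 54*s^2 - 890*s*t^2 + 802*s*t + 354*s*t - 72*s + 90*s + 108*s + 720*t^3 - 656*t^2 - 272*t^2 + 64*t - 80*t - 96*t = -126*s^2 + 126*s + 720*t^3 + t^2*(-890*s - 928) + t*(90*s^2 + 1156*s - 112)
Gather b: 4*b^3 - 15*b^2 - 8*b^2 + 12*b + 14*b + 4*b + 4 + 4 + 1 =4*b^3 - 23*b^2 + 30*b + 9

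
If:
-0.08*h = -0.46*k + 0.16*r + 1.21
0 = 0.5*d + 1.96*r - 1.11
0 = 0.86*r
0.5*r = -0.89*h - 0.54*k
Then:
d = 2.22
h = -1.44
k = 2.38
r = 0.00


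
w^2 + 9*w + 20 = (w + 4)*(w + 5)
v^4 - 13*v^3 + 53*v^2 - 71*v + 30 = (v - 6)*(v - 5)*(v - 1)^2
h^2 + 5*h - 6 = (h - 1)*(h + 6)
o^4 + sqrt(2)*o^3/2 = o^3*(o + sqrt(2)/2)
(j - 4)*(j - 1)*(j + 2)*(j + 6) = j^4 + 3*j^3 - 24*j^2 - 28*j + 48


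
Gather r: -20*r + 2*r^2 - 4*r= 2*r^2 - 24*r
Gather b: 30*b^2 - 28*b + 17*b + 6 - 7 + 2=30*b^2 - 11*b + 1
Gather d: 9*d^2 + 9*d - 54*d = 9*d^2 - 45*d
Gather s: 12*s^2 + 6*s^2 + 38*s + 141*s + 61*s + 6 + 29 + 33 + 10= 18*s^2 + 240*s + 78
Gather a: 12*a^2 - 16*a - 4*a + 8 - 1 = 12*a^2 - 20*a + 7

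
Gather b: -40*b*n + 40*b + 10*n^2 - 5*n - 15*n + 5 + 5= b*(40 - 40*n) + 10*n^2 - 20*n + 10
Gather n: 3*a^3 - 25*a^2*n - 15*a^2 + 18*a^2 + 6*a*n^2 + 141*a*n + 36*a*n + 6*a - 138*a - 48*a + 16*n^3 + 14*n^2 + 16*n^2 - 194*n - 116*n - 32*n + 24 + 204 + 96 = 3*a^3 + 3*a^2 - 180*a + 16*n^3 + n^2*(6*a + 30) + n*(-25*a^2 + 177*a - 342) + 324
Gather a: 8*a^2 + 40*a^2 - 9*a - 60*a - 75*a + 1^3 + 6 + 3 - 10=48*a^2 - 144*a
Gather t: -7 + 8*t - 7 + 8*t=16*t - 14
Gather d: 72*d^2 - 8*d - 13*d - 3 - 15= 72*d^2 - 21*d - 18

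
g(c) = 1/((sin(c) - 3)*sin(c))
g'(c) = -cos(c)/((sin(c) - 3)*sin(c)^2) - cos(c)/((sin(c) - 3)^2*sin(c)) = (3 - 2*sin(c))*cos(c)/((sin(c) - 3)^2*sin(c)^2)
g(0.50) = -0.83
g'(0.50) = 1.23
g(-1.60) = 0.25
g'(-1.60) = -0.01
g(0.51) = -0.82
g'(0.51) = 1.17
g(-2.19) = 0.32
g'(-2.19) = -0.28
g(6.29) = -49.03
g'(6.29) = 7177.62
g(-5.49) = -0.61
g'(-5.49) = 0.42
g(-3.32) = -2.00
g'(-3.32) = -10.38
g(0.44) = -0.91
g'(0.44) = 1.62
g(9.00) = -0.94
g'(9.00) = -1.74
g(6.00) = 1.09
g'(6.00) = 4.07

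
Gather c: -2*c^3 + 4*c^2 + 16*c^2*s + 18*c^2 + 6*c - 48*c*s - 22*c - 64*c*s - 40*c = -2*c^3 + c^2*(16*s + 22) + c*(-112*s - 56)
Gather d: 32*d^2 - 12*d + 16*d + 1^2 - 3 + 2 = 32*d^2 + 4*d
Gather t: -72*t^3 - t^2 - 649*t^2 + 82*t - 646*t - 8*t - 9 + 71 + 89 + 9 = -72*t^3 - 650*t^2 - 572*t + 160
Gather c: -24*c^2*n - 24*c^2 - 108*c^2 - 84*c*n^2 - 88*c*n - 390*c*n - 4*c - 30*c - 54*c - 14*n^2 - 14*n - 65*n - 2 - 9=c^2*(-24*n - 132) + c*(-84*n^2 - 478*n - 88) - 14*n^2 - 79*n - 11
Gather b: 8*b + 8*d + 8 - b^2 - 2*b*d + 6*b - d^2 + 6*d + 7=-b^2 + b*(14 - 2*d) - d^2 + 14*d + 15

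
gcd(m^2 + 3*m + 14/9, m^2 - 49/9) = m + 7/3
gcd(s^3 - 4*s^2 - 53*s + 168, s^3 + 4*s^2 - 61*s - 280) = s^2 - s - 56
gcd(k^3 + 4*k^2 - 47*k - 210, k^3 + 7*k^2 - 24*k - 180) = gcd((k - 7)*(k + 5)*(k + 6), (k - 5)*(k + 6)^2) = k + 6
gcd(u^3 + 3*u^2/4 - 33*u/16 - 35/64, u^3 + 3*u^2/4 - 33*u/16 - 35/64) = u^3 + 3*u^2/4 - 33*u/16 - 35/64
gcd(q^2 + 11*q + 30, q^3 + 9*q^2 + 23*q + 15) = q + 5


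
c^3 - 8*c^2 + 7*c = c*(c - 7)*(c - 1)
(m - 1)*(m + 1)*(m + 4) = m^3 + 4*m^2 - m - 4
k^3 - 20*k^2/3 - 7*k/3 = k*(k - 7)*(k + 1/3)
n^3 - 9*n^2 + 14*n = n*(n - 7)*(n - 2)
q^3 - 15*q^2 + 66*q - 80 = (q - 8)*(q - 5)*(q - 2)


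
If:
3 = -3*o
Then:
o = -1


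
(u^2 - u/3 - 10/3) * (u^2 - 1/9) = u^4 - u^3/3 - 31*u^2/9 + u/27 + 10/27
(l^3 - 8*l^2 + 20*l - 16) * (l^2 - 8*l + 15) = l^5 - 16*l^4 + 99*l^3 - 296*l^2 + 428*l - 240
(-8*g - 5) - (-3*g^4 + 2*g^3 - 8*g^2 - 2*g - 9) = 3*g^4 - 2*g^3 + 8*g^2 - 6*g + 4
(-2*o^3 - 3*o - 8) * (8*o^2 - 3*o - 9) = -16*o^5 + 6*o^4 - 6*o^3 - 55*o^2 + 51*o + 72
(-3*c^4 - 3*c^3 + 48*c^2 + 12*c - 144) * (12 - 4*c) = 12*c^5 - 24*c^4 - 228*c^3 + 528*c^2 + 720*c - 1728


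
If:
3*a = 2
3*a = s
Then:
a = 2/3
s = 2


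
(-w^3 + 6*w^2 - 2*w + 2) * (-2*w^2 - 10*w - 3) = 2*w^5 - 2*w^4 - 53*w^3 - 2*w^2 - 14*w - 6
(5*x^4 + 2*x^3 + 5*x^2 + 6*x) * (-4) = -20*x^4 - 8*x^3 - 20*x^2 - 24*x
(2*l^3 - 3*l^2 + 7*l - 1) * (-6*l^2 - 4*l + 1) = -12*l^5 + 10*l^4 - 28*l^3 - 25*l^2 + 11*l - 1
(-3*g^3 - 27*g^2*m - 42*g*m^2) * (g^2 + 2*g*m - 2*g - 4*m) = -3*g^5 - 33*g^4*m + 6*g^4 - 96*g^3*m^2 + 66*g^3*m - 84*g^2*m^3 + 192*g^2*m^2 + 168*g*m^3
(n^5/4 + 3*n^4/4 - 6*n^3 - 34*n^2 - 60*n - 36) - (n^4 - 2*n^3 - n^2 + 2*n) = n^5/4 - n^4/4 - 4*n^3 - 33*n^2 - 62*n - 36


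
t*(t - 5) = t^2 - 5*t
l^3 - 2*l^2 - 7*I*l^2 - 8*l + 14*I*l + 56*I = (l - 4)*(l + 2)*(l - 7*I)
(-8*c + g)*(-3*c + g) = 24*c^2 - 11*c*g + g^2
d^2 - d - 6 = (d - 3)*(d + 2)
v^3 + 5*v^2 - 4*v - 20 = (v - 2)*(v + 2)*(v + 5)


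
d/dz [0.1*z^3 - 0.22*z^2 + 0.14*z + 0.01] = 0.3*z^2 - 0.44*z + 0.14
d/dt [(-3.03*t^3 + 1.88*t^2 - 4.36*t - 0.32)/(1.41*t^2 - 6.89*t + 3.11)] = (-4.2723*t^4 + 41.7534*t^3 - 35.0755*t^2 + 12.596*t - 15.7644)/(1.9881*t^4 - 19.4298*t^3 + 56.2423*t^2 - 42.8558*t + 9.6721)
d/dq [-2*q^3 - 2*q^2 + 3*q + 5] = -6*q^2 - 4*q + 3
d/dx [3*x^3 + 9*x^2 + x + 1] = 9*x^2 + 18*x + 1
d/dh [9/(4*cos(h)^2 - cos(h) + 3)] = 9*(8*cos(h) - 1)*sin(h)/(4*sin(h)^2 + cos(h) - 7)^2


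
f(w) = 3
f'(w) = 0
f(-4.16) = 3.00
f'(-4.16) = 0.00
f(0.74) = 3.00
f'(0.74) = 0.00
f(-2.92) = 3.00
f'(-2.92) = 0.00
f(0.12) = 3.00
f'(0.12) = 0.00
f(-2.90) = 3.00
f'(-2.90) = 0.00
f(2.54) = 3.00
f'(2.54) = 0.00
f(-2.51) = 3.00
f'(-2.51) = 0.00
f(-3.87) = 3.00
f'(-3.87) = 0.00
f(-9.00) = 3.00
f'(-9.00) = 0.00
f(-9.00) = 3.00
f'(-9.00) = 0.00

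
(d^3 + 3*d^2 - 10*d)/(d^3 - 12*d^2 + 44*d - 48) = d*(d + 5)/(d^2 - 10*d + 24)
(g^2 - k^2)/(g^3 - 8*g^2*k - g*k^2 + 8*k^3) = 1/(g - 8*k)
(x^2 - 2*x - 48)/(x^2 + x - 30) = (x - 8)/(x - 5)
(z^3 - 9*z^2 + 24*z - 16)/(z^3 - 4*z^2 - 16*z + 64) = (z - 1)/(z + 4)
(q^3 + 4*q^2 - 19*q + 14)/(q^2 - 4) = (q^2 + 6*q - 7)/(q + 2)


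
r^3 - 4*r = r*(r - 2)*(r + 2)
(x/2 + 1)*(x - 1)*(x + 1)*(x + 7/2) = x^4/2 + 11*x^3/4 + 3*x^2 - 11*x/4 - 7/2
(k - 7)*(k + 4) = k^2 - 3*k - 28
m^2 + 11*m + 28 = (m + 4)*(m + 7)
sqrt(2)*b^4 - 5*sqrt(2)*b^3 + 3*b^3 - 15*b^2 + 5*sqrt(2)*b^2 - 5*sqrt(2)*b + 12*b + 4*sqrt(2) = (b - 4)*(b - 1)*(b + sqrt(2))*(sqrt(2)*b + 1)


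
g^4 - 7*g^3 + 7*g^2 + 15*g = g*(g - 5)*(g - 3)*(g + 1)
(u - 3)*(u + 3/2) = u^2 - 3*u/2 - 9/2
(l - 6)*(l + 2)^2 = l^3 - 2*l^2 - 20*l - 24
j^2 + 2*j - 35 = (j - 5)*(j + 7)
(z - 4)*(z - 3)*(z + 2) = z^3 - 5*z^2 - 2*z + 24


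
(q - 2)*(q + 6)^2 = q^3 + 10*q^2 + 12*q - 72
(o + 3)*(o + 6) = o^2 + 9*o + 18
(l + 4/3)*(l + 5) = l^2 + 19*l/3 + 20/3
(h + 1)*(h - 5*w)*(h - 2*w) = h^3 - 7*h^2*w + h^2 + 10*h*w^2 - 7*h*w + 10*w^2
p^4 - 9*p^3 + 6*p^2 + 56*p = p*(p - 7)*(p - 4)*(p + 2)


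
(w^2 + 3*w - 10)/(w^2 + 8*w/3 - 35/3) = 3*(w - 2)/(3*w - 7)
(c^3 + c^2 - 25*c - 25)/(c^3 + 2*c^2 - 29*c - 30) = (c + 5)/(c + 6)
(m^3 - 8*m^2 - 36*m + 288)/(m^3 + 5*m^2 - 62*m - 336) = (m - 6)/(m + 7)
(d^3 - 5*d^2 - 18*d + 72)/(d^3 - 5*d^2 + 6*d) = (d^2 - 2*d - 24)/(d*(d - 2))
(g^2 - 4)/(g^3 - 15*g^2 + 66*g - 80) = (g + 2)/(g^2 - 13*g + 40)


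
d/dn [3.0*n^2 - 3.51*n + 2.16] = 6.0*n - 3.51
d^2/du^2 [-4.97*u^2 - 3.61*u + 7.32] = -9.94000000000000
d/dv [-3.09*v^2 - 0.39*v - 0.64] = -6.18*v - 0.39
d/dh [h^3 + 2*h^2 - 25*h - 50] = 3*h^2 + 4*h - 25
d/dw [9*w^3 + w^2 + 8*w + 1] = 27*w^2 + 2*w + 8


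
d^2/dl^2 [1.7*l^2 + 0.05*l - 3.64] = 3.40000000000000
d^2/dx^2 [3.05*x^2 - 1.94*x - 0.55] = 6.10000000000000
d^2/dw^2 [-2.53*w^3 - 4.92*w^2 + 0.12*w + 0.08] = -15.18*w - 9.84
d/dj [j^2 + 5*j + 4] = 2*j + 5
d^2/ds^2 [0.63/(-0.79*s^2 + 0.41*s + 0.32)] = (-0.786366*s^2 + 0.408114*s + 0.63*(1.58*s - 0.41)*(3.16*s - 0.82) + 0.318528)/(-0.79*s^2 + 0.41*s + 0.32)^3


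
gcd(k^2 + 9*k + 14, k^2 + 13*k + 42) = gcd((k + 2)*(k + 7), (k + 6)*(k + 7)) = k + 7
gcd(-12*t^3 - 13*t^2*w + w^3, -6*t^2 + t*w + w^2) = 3*t + w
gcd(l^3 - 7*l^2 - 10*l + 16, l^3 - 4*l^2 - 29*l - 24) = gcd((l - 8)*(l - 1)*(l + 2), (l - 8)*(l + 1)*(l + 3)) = l - 8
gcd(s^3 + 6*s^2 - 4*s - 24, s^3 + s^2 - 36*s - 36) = s + 6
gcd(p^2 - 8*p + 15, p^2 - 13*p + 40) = p - 5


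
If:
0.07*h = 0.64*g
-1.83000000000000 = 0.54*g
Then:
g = -3.39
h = -30.98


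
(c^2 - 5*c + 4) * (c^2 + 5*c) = c^4 - 21*c^2 + 20*c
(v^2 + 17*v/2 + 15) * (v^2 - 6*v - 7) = v^4 + 5*v^3/2 - 43*v^2 - 299*v/2 - 105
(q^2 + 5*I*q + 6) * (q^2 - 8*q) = q^4 - 8*q^3 + 5*I*q^3 + 6*q^2 - 40*I*q^2 - 48*q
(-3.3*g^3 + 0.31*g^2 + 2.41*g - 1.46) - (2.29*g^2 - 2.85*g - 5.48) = -3.3*g^3 - 1.98*g^2 + 5.26*g + 4.02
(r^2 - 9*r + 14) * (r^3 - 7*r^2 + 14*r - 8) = r^5 - 16*r^4 + 91*r^3 - 232*r^2 + 268*r - 112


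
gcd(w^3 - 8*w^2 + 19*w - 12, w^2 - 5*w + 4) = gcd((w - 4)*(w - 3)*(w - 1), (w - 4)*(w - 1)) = w^2 - 5*w + 4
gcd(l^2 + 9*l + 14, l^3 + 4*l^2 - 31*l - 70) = l^2 + 9*l + 14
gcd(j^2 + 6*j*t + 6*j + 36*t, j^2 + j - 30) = j + 6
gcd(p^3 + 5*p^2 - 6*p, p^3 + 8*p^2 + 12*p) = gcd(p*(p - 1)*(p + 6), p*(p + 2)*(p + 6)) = p^2 + 6*p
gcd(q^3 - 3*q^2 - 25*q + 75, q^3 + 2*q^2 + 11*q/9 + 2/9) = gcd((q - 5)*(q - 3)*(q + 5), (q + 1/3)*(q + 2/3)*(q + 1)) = 1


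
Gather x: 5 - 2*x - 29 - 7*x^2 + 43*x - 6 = -7*x^2 + 41*x - 30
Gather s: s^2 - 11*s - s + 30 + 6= s^2 - 12*s + 36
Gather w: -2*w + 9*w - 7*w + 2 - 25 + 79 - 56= 0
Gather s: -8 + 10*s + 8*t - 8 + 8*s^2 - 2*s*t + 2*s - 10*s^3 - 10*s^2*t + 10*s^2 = -10*s^3 + s^2*(18 - 10*t) + s*(12 - 2*t) + 8*t - 16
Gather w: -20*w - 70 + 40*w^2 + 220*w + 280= 40*w^2 + 200*w + 210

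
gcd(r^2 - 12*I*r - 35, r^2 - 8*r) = 1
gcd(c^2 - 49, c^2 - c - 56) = c + 7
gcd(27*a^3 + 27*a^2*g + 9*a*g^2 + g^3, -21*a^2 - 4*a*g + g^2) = 3*a + g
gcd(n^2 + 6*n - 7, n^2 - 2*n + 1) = n - 1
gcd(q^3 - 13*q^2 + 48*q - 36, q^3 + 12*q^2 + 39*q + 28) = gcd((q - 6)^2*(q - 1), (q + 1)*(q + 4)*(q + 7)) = 1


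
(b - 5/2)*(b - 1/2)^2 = b^3 - 7*b^2/2 + 11*b/4 - 5/8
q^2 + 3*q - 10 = (q - 2)*(q + 5)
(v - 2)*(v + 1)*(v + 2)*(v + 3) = v^4 + 4*v^3 - v^2 - 16*v - 12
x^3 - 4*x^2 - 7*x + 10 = (x - 5)*(x - 1)*(x + 2)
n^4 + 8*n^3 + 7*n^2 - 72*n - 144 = (n - 3)*(n + 3)*(n + 4)^2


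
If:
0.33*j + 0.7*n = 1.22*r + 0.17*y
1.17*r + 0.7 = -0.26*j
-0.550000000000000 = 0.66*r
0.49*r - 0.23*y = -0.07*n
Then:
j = 1.06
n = -2.57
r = -0.83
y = -2.56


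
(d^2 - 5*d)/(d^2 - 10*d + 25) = d/(d - 5)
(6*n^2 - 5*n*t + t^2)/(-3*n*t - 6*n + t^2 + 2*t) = (-2*n + t)/(t + 2)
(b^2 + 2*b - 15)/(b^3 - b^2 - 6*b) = (b + 5)/(b*(b + 2))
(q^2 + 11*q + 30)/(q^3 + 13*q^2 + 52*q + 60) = 1/(q + 2)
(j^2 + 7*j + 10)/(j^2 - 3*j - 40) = (j + 2)/(j - 8)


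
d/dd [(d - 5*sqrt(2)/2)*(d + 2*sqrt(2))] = 2*d - sqrt(2)/2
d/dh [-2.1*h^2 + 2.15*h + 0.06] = 2.15 - 4.2*h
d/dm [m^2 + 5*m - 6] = 2*m + 5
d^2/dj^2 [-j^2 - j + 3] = -2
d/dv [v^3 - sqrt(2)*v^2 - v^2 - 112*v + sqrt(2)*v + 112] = 3*v^2 - 2*sqrt(2)*v - 2*v - 112 + sqrt(2)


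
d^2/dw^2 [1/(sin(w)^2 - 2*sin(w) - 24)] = 2*(-2*sin(w)^4 + 3*sin(w)^3 - 47*sin(w)^2 + 18*sin(w) + 28)/((sin(w) - 6)^3*(sin(w) + 4)^3)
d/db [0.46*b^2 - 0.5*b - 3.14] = 0.92*b - 0.5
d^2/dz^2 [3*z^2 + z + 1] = 6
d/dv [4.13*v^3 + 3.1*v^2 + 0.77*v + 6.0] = 12.39*v^2 + 6.2*v + 0.77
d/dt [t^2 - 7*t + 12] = 2*t - 7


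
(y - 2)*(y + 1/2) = y^2 - 3*y/2 - 1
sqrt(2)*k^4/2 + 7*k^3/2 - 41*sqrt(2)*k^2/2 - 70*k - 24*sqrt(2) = (k - 4*sqrt(2))*(k + sqrt(2)/2)*(k + 6*sqrt(2))*(sqrt(2)*k/2 + 1)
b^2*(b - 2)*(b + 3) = b^4 + b^3 - 6*b^2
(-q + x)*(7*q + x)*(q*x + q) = -7*q^3*x - 7*q^3 + 6*q^2*x^2 + 6*q^2*x + q*x^3 + q*x^2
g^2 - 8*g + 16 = (g - 4)^2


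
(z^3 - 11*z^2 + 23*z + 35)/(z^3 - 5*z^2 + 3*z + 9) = (z^2 - 12*z + 35)/(z^2 - 6*z + 9)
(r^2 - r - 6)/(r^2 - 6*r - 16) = (r - 3)/(r - 8)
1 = 1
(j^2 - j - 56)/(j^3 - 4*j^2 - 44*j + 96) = (j + 7)/(j^2 + 4*j - 12)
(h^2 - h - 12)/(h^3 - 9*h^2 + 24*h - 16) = (h + 3)/(h^2 - 5*h + 4)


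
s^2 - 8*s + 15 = (s - 5)*(s - 3)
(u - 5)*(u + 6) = u^2 + u - 30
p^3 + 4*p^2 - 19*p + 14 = (p - 2)*(p - 1)*(p + 7)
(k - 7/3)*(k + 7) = k^2 + 14*k/3 - 49/3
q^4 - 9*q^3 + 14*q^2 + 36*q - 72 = (q - 6)*(q - 3)*(q - 2)*(q + 2)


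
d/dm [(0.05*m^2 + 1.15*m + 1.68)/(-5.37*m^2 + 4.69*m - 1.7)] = (6.41*m^2 + 17.8732*m - 9.8342)/(28.8369*m^4 - 50.3706*m^3 + 40.2541*m^2 - 15.946*m + 2.89)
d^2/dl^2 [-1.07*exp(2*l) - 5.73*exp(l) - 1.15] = (-4.28*exp(l) - 5.73)*exp(l)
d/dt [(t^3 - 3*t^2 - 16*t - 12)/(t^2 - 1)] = (t^2 - 2*t + 16)/(t^2 - 2*t + 1)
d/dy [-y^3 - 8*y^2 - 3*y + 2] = -3*y^2 - 16*y - 3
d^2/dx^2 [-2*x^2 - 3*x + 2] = -4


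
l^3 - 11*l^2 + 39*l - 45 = (l - 5)*(l - 3)^2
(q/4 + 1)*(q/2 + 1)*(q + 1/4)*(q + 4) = q^4/8 + 41*q^3/32 + 69*q^2/16 + 5*q + 1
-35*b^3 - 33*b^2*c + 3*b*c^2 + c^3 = (-5*b + c)*(b + c)*(7*b + c)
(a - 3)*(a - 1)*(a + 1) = a^3 - 3*a^2 - a + 3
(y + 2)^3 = y^3 + 6*y^2 + 12*y + 8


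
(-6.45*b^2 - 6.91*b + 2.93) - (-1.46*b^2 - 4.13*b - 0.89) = -4.99*b^2 - 2.78*b + 3.82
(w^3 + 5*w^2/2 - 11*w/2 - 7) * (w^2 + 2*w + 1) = w^5 + 9*w^4/2 + w^3/2 - 31*w^2/2 - 39*w/2 - 7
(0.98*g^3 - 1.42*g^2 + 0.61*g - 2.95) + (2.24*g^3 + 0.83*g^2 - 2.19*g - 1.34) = 3.22*g^3 - 0.59*g^2 - 1.58*g - 4.29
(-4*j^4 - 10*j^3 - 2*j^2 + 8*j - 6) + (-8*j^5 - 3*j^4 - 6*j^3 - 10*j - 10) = -8*j^5 - 7*j^4 - 16*j^3 - 2*j^2 - 2*j - 16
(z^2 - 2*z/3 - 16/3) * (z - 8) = z^3 - 26*z^2/3 + 128/3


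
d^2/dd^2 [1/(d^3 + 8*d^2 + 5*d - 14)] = 2*(-(3*d + 8)*(d^3 + 8*d^2 + 5*d - 14) + (3*d^2 + 16*d + 5)^2)/(d^3 + 8*d^2 + 5*d - 14)^3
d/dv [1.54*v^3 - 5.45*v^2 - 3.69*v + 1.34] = 4.62*v^2 - 10.9*v - 3.69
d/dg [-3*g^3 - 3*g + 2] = -9*g^2 - 3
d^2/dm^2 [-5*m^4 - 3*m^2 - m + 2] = -60*m^2 - 6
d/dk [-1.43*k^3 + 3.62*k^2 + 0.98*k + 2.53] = -4.29*k^2 + 7.24*k + 0.98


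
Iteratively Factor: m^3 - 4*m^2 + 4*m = (m - 2)*(m^2 - 2*m) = (m - 2)^2*(m)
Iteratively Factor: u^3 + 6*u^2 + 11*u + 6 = (u + 3)*(u^2 + 3*u + 2) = (u + 2)*(u + 3)*(u + 1)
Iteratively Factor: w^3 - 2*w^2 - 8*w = (w - 4)*(w^2 + 2*w) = w*(w - 4)*(w + 2)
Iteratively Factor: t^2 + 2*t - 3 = (t + 3)*(t - 1)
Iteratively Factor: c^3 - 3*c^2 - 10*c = (c - 5)*(c^2 + 2*c) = c*(c - 5)*(c + 2)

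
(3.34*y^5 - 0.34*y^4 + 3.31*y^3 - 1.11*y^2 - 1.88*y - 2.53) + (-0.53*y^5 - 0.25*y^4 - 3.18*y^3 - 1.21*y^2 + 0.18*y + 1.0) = 2.81*y^5 - 0.59*y^4 + 0.13*y^3 - 2.32*y^2 - 1.7*y - 1.53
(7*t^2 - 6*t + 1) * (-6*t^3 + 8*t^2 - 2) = -42*t^5 + 92*t^4 - 54*t^3 - 6*t^2 + 12*t - 2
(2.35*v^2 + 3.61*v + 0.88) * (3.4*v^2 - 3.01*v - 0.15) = 7.99*v^4 + 5.2005*v^3 - 8.2266*v^2 - 3.1903*v - 0.132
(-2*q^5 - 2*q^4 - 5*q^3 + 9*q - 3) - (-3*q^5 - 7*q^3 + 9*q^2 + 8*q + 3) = q^5 - 2*q^4 + 2*q^3 - 9*q^2 + q - 6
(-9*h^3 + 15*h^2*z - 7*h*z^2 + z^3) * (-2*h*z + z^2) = 18*h^4*z - 39*h^3*z^2 + 29*h^2*z^3 - 9*h*z^4 + z^5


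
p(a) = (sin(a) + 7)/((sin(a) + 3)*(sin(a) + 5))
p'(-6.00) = -0.14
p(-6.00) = 0.42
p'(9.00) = 0.13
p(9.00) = 0.40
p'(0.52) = -0.11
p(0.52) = 0.39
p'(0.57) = -0.11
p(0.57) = 0.38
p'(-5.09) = -0.04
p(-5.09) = 0.34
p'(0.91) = -0.07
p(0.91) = 0.36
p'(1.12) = -0.04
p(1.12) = 0.34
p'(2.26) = 0.07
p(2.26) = 0.36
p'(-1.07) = -0.18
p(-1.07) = 0.70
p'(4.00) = 0.22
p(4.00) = 0.66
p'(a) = cos(a)/((sin(a) + 3)*(sin(a) + 5)) - (sin(a) + 7)*cos(a)/((sin(a) + 3)*(sin(a) + 5)^2) - (sin(a) + 7)*cos(a)/((sin(a) + 3)^2*(sin(a) + 5))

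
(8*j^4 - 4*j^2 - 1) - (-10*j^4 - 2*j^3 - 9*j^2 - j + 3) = 18*j^4 + 2*j^3 + 5*j^2 + j - 4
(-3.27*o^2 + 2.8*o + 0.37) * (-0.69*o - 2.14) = 2.2563*o^3 + 5.0658*o^2 - 6.2473*o - 0.7918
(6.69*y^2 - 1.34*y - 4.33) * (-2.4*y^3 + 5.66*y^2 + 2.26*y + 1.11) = -16.056*y^5 + 41.0814*y^4 + 17.927*y^3 - 20.1103*y^2 - 11.2732*y - 4.8063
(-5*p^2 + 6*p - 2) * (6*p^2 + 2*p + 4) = -30*p^4 + 26*p^3 - 20*p^2 + 20*p - 8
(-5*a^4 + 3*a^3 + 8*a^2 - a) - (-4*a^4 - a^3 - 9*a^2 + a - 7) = -a^4 + 4*a^3 + 17*a^2 - 2*a + 7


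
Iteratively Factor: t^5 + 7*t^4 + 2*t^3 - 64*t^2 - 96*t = (t + 2)*(t^4 + 5*t^3 - 8*t^2 - 48*t) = (t + 2)*(t + 4)*(t^3 + t^2 - 12*t) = (t - 3)*(t + 2)*(t + 4)*(t^2 + 4*t) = (t - 3)*(t + 2)*(t + 4)^2*(t)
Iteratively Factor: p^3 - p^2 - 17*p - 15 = (p + 1)*(p^2 - 2*p - 15) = (p + 1)*(p + 3)*(p - 5)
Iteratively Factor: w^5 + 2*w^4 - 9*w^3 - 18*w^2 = (w)*(w^4 + 2*w^3 - 9*w^2 - 18*w) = w*(w - 3)*(w^3 + 5*w^2 + 6*w) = w*(w - 3)*(w + 3)*(w^2 + 2*w) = w*(w - 3)*(w + 2)*(w + 3)*(w)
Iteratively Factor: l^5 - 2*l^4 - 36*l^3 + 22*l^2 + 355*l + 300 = (l - 5)*(l^4 + 3*l^3 - 21*l^2 - 83*l - 60) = (l - 5)*(l + 1)*(l^3 + 2*l^2 - 23*l - 60) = (l - 5)*(l + 1)*(l + 4)*(l^2 - 2*l - 15) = (l - 5)*(l + 1)*(l + 3)*(l + 4)*(l - 5)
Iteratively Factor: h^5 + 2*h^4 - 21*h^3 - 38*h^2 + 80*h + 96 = (h - 2)*(h^4 + 4*h^3 - 13*h^2 - 64*h - 48) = (h - 2)*(h + 4)*(h^3 - 13*h - 12) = (h - 2)*(h + 1)*(h + 4)*(h^2 - h - 12) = (h - 4)*(h - 2)*(h + 1)*(h + 4)*(h + 3)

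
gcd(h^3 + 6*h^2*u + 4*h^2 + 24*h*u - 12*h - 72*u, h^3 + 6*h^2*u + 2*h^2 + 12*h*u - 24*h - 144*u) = h^2 + 6*h*u + 6*h + 36*u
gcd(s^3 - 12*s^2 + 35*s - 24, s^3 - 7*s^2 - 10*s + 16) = s^2 - 9*s + 8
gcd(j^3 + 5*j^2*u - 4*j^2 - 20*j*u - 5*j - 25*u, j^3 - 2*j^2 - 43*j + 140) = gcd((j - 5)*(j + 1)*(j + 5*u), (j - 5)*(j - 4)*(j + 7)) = j - 5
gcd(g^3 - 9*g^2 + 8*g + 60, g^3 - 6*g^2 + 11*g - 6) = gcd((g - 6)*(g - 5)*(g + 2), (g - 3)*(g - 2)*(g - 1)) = 1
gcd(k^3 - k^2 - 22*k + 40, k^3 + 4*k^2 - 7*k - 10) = k^2 + 3*k - 10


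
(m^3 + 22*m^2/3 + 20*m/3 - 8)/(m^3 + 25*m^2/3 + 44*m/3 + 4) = (3*m - 2)/(3*m + 1)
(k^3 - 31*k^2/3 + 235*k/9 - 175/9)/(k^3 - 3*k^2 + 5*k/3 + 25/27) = 3*(k - 7)/(3*k + 1)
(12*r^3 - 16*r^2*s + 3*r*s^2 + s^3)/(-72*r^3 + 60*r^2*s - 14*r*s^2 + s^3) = (-6*r^2 + 5*r*s + s^2)/(36*r^2 - 12*r*s + s^2)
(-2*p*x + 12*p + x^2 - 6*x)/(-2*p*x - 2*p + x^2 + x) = (x - 6)/(x + 1)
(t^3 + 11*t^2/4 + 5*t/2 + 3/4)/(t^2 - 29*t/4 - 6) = (t^2 + 2*t + 1)/(t - 8)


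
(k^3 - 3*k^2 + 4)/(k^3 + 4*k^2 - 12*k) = (k^2 - k - 2)/(k*(k + 6))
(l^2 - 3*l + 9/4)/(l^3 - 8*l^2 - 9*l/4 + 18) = (2*l - 3)/(2*l^2 - 13*l - 24)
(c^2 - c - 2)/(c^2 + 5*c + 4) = (c - 2)/(c + 4)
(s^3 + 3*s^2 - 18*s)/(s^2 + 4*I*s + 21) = s*(s^2 + 3*s - 18)/(s^2 + 4*I*s + 21)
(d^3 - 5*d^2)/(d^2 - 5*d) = d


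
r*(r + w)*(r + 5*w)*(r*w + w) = r^4*w + 6*r^3*w^2 + r^3*w + 5*r^2*w^3 + 6*r^2*w^2 + 5*r*w^3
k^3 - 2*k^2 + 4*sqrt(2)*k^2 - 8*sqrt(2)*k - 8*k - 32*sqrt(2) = (k - 4)*(k + 2)*(k + 4*sqrt(2))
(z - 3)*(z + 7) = z^2 + 4*z - 21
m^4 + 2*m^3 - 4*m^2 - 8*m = m*(m - 2)*(m + 2)^2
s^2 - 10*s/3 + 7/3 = (s - 7/3)*(s - 1)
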